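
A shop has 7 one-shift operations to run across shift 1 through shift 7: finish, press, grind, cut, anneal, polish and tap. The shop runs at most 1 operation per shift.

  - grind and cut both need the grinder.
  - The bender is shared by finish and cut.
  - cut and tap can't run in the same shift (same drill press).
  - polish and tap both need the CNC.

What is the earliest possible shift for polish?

shift 1

polish at shift 1 is achievable: finish in shift 2; press in shift 3; anneal in shift 6; tap in shift 7; cut in shift 5; grind in shift 4; polish in shift 1.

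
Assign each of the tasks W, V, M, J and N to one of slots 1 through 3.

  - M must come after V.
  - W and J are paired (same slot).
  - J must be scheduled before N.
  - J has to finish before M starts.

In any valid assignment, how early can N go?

Precedence pushes N to at least 2.
N at 2 is achievable: N=2; M=2; J=1; W=1; V=1.

2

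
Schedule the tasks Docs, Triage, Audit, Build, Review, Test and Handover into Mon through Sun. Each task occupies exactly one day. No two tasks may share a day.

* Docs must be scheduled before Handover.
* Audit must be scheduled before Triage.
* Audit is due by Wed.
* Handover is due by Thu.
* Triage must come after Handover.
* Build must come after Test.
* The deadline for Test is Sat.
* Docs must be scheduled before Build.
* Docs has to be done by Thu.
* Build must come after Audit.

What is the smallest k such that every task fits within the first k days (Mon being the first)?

The precedence chain requires at least 3 distinct days.
With at most 1 per day and 7 tasks, at least 7 days are needed.
7 works (last occupied day: Sun): for example Triage=Sat, Handover=Wed, Review=Sun, Audit=Mon, Build=Fri, Test=Thu, Docs=Tue.

7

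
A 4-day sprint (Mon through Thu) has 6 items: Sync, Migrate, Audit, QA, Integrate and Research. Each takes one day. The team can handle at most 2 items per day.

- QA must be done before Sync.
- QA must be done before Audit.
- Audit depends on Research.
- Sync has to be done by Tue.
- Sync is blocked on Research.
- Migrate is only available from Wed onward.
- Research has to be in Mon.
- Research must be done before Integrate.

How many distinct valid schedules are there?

14

Splitting on Migrate: it can be Wed (7), Thu (7). Listing each branch's schedules as (Sync, Audit, QA, Integrate, Research):
Migrate=Wed: (Tue,Tue,Mon,Wed,Mon) (Tue,Tue,Mon,Thu,Mon) (Tue,Wed,Mon,Tue,Mon) (Tue,Wed,Mon,Thu,Mon) (Tue,Thu,Mon,Tue,Mon) (Tue,Thu,Mon,Wed,Mon) (Tue,Thu,Mon,Thu,Mon) — 7.
Migrate=Thu: (Tue,Tue,Mon,Wed,Mon) (Tue,Tue,Mon,Thu,Mon) (Tue,Wed,Mon,Tue,Mon) (Tue,Wed,Mon,Wed,Mon) (Tue,Wed,Mon,Thu,Mon) (Tue,Thu,Mon,Tue,Mon) (Tue,Thu,Mon,Wed,Mon) — 7.
Summing: 7 + 7 = 14.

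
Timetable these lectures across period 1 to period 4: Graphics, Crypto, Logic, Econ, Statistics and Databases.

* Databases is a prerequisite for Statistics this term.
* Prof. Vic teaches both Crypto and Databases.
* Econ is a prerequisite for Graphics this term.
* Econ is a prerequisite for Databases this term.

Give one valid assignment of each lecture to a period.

Statistics in period 3; Databases in period 2; Crypto in period 1; Logic in period 1; Graphics in period 2; Econ in period 1

Checking: Econ(period 1) before Databases(period 2); Econ(period 1) before Graphics(period 2); Databases(period 2) before Statistics(period 3); Crypto(period 1) != Databases(period 2).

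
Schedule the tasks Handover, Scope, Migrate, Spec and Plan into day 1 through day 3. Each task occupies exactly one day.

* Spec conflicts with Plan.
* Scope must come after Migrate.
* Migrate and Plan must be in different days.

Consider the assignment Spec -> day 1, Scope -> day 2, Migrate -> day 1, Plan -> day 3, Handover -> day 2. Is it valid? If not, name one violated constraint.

Scope must come after Migrate — holds.
Spec conflicts with Plan — holds.
Migrate and Plan must be in different days — holds.

Valid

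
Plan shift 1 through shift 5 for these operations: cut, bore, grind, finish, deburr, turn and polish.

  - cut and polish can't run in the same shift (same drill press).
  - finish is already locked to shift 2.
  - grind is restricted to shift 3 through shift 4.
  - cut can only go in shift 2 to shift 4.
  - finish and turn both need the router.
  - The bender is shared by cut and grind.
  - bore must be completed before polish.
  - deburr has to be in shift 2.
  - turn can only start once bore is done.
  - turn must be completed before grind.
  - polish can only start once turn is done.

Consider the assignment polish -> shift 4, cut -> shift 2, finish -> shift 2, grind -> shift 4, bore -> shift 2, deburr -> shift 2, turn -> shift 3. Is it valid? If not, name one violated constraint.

Yes, all constraints hold

grind is restricted to shift 3 through shift 4 — holds.
cut can only go in shift 2 to shift 4 — holds.
cut and polish can't run in the same shift (same drill press) — holds.
bore must be completed before polish — holds.
The bender is shared by cut and grind — holds.
finish and turn both need the router — holds.
turn must be completed before grind — holds.
turn can only start once bore is done — holds.
polish can only start once turn is done — holds.
deburr has to be in shift 2 — holds.
finish is already locked to shift 2 — holds.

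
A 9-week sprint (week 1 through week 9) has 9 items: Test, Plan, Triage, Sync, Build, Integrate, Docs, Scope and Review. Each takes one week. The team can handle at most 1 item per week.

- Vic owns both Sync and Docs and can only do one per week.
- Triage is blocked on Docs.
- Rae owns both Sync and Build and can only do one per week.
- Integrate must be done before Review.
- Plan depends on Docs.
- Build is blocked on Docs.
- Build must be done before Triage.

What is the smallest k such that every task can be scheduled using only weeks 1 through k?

9 weeks

The precedence chain requires at least 3 distinct weeks.
With at most 1 per week and 9 tasks, at least 9 weeks are needed.
9 works (last occupied week: week 9): for example Docs=week 1; Scope=week 9; Sync=week 8; Review=week 6; Integrate=week 5; Triage=week 3; Test=week 7; Plan=week 4; Build=week 2.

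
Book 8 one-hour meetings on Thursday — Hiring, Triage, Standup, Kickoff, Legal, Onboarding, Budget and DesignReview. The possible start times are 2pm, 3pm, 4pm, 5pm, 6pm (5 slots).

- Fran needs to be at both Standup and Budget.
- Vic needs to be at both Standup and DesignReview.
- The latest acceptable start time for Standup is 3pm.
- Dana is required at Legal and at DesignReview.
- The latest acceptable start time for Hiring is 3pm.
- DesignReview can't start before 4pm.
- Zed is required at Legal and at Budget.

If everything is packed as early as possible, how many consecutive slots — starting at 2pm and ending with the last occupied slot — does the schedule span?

DesignReview can't be placed before 4pm — that is slot 3 counting from 2pm — so the schedule must run through at least 3 slots.
3 works (last occupied slot: 4pm): for example DesignReview -> 4pm, Standup -> 2pm, Kickoff -> 2pm, Budget -> 3pm, Triage -> 2pm, Onboarding -> 2pm, Legal -> 2pm, Hiring -> 2pm.

3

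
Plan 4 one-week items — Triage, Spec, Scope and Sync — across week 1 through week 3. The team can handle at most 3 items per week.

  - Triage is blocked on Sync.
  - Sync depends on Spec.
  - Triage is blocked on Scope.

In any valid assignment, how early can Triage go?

week 3

Precedence pushes Triage to at least week 3.
Triage at week 3 is achievable: Triage=week 3; Scope=week 1; Sync=week 2; Spec=week 1.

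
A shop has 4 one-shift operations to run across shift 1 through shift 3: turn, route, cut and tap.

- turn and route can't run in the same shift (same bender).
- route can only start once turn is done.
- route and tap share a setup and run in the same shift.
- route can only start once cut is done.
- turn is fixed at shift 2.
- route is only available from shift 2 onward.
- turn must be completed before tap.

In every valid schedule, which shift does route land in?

shift 3

route's window is shift 2–shift 3.
turn is fixed at shift 2, and route can't share a shift with turn.
So route must be shift 3.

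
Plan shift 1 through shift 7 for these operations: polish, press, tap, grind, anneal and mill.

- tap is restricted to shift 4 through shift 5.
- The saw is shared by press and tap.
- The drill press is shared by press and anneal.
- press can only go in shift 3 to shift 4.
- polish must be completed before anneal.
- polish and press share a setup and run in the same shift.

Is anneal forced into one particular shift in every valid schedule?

No

anneal can be shift 4 (e.g. polish=shift 3; grind=shift 1; tap=shift 4; mill=shift 1; press=shift 3; anneal=shift 4) or shift 5 (e.g. polish=shift 3; mill=shift 1; grind=shift 1; anneal=shift 5; press=shift 3; tap=shift 4).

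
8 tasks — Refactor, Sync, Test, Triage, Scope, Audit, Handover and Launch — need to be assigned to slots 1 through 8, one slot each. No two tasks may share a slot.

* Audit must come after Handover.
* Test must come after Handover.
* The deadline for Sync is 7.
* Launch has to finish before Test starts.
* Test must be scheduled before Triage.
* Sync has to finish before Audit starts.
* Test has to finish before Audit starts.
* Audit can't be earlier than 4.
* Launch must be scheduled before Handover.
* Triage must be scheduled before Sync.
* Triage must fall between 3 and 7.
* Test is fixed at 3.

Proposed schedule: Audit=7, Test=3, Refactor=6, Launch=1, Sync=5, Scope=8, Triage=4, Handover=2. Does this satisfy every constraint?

Yes

Test is fixed at 3 — holds.
Audit must come after Handover — holds.
Triage must fall between 3 and 7 — holds.
Sync has to finish before Audit starts — holds.
No two tasks may share a slot — holds.
Launch has to finish before Test starts — holds.
Launch must be scheduled before Handover — holds.
Triage must be scheduled before Sync — holds.
Test must come after Handover — holds.
Test must be scheduled before Triage — holds.
The deadline for Sync is 7 — holds.
Test has to finish before Audit starts — holds.
Audit can't be earlier than 4 — holds.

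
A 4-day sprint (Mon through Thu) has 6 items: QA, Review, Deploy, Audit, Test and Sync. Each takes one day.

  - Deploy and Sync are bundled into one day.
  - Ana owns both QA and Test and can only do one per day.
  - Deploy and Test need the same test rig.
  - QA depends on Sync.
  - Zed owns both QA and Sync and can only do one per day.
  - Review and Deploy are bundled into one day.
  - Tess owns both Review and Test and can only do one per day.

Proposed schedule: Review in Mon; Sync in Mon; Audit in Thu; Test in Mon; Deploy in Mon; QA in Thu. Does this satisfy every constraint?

No — it violates: Deploy and Test need the same test rig

Deploy and Sync are bundled into one day — holds.
Ana owns both QA and Test and can only do one per day — holds.
Deploy and Test need the same test rig — violated.
Tess owns both Review and Test and can only do one per day — violated.
QA depends on Sync — holds.
Review and Deploy are bundled into one day — holds.
Zed owns both QA and Sync and can only do one per day — holds.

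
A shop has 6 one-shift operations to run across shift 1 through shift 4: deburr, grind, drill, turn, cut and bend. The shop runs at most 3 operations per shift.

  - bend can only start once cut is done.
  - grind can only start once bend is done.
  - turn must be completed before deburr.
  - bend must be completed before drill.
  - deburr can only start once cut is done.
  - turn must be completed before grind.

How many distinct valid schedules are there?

Splitting on deburr: it can be shift 2 (5), shift 3 (12), shift 4 (16). Listing each branch's schedules as (grind, drill, turn, cut, bend) by shift number:
deburr=shift 2: (3,3,1,1,2) (3,4,1,1,2) (4,3,1,1,2) (4,4,1,1,2) (4,4,1,1,3) — 5.
deburr=shift 3: (3,3,1,1,2) (3,3,2,1,2) (3,4,1,1,2) (3,4,2,1,2) (4,3,1,1,2) (4,3,2,1,2) (4,4,1,1,2) (4,4,1,1,3) (4,4,1,2,3) (4,4,2,1,2) (4,4,2,1,3) (4,4,2,2,3) — 12.
deburr=shift 4: (3,3,1,1,2) (3,3,2,1,2) (3,4,1,1,2) (3,4,2,1,2) (4,3,1,1,2) (4,3,2,1,2) (4,3,3,1,2) (4,4,1,1,2) (4,4,1,1,3) (4,4,1,2,3) (4,4,2,1,2) (4,4,2,1,3) (4,4,2,2,3) (4,4,3,1,2) (4,4,3,1,3) (4,4,3,2,3) — 16.
Summing: 5 + 12 + 16 = 33.

33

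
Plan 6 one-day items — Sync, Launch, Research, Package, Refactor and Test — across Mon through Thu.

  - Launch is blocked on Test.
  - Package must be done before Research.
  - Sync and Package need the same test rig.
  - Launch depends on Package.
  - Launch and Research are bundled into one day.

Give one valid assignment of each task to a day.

Research in Tue; Test in Mon; Refactor in Mon; Package in Mon; Launch in Tue; Sync in Tue

Checking: Test(Mon) before Launch(Tue); Package(Mon) before Research(Tue); Package(Mon) before Launch(Tue); Sync(Tue) != Package(Mon); Launch = Research = Tue.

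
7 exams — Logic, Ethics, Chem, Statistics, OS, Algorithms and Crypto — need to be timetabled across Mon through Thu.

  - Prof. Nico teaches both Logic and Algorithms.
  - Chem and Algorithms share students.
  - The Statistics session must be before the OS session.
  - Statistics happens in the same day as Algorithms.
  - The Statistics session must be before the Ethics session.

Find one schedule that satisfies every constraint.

Algorithms=Mon; Chem=Tue; Ethics=Tue; Logic=Tue; Crypto=Mon; Statistics=Mon; OS=Tue

Checking: Statistics(Mon) before Ethics(Tue); Statistics(Mon) before OS(Tue); Logic(Tue) != Algorithms(Mon); Chem(Tue) != Algorithms(Mon); Statistics = Algorithms = Mon.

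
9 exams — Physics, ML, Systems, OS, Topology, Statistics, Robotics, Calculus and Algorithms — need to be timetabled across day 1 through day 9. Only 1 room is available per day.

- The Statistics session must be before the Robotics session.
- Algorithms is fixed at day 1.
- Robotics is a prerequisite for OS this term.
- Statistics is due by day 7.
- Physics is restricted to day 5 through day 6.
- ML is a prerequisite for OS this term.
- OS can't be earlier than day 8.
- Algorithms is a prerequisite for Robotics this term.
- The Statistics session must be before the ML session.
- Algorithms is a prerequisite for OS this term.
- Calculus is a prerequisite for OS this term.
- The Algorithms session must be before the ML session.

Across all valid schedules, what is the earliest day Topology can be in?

day 2

Topology at day 2 is achievable: Topology in day 2; Calculus in day 7; ML in day 4; OS in day 8; Algorithms in day 1; Robotics in day 6; Systems in day 9; Statistics in day 3; Physics in day 5.
Nothing earlier works — the capacity limit rule out every day before day 2.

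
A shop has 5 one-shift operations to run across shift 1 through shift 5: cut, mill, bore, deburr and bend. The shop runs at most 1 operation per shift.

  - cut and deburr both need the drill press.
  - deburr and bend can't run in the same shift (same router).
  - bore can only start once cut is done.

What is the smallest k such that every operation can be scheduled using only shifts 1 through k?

The precedence chain requires at least 2 distinct shifts.
With at most 1 per shift and 5 operations, at least 5 shifts are needed.
5 works (last occupied shift: shift 5): for example deburr in shift 4; bore in shift 2; mill in shift 3; cut in shift 1; bend in shift 5.

5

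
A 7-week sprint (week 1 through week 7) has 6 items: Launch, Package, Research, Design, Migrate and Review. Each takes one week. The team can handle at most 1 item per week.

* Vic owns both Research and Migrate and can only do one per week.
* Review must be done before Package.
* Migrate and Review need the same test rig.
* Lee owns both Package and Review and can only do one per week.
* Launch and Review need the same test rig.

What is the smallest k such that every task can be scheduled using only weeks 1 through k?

The precedence chain requires at least 2 distinct weeks.
With at most 1 per week and 6 tasks, at least 6 weeks are needed.
6 works (last occupied week: week 6): for example Design -> week 5, Launch -> week 3, Review -> week 1, Migrate -> week 6, Package -> week 2, Research -> week 4.

6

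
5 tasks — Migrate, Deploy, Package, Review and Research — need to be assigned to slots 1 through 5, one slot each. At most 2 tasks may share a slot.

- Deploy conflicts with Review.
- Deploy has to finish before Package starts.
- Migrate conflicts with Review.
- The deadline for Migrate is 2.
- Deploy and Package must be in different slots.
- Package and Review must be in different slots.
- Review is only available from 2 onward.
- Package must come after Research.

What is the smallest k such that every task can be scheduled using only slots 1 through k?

3 slots

The precedence chain requires at least 2 distinct slots.
With at most 2 per slot and 5 tasks, at least 3 slots are needed.
3 works (last occupied slot: 3): for example Migrate -> 1; Research -> 2; Review -> 2; Package -> 3; Deploy -> 1.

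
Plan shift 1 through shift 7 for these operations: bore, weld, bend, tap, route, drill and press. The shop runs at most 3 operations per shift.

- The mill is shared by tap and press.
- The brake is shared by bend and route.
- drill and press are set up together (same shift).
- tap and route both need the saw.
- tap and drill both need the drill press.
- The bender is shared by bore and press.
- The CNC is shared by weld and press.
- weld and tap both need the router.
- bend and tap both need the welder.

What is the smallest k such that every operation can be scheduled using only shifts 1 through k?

With at most 3 per shift and 7 operations, at least 3 shifts are needed.
3 works (last occupied shift: shift 3): for example tap -> shift 2, route -> shift 3, drill -> shift 3, press -> shift 3, bend -> shift 1, weld -> shift 1, bore -> shift 1.

3 shifts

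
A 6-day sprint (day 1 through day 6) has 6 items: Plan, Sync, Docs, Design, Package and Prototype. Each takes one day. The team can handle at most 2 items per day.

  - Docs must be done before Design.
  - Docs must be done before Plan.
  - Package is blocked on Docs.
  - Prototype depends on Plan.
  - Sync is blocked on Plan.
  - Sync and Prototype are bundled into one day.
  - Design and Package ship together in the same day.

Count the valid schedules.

45

Splitting on Plan: it can be day 2 (12), day 3 (15), day 4 (12), day 5 (6). Listing each branch's schedules as (Sync, Docs, Design, Package, Prototype) by day number:
Plan=day 2: (3,1,4,4,3) (3,1,5,5,3) (3,1,6,6,3) (4,1,3,3,4) (4,1,5,5,4) (4,1,6,6,4) (5,1,3,3,5) (5,1,4,4,5) (5,1,6,6,5) (6,1,3,3,6) (6,1,4,4,6) (6,1,5,5,6) — 12.
Plan=day 3: (4,1,2,2,4) (4,1,5,5,4) (4,1,6,6,4) (4,2,5,5,4) (4,2,6,6,4) (5,1,2,2,5) (5,1,4,4,5) (5,1,6,6,5) (5,2,4,4,5) (5,2,6,6,5) (6,1,2,2,6) (6,1,4,4,6) (6,1,5,5,6) (6,2,4,4,6) (6,2,5,5,6) — 15.
Plan=day 4: (5,1,2,2,5) (5,1,3,3,5) (5,1,6,6,5) (5,2,3,3,5) (5,2,6,6,5) (5,3,6,6,5) (6,1,2,2,6) (6,1,3,3,6) (6,1,5,5,6) (6,2,3,3,6) (6,2,5,5,6) (6,3,5,5,6) — 12.
Plan=day 5: (6,1,2,2,6) (6,1,3,3,6) (6,1,4,4,6) (6,2,3,3,6) (6,2,4,4,6) (6,3,4,4,6) — 6.
Summing: 12 + 15 + 12 + 6 = 45.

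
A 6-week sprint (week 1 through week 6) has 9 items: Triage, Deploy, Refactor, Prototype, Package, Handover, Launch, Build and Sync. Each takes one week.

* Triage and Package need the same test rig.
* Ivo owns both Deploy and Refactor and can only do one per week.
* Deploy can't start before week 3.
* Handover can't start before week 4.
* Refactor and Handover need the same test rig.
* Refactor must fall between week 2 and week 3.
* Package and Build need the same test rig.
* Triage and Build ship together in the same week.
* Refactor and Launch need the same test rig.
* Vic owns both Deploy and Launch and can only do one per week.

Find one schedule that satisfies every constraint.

Handover in week 4, Launch in week 1, Refactor in week 2, Sync in week 1, Package in week 2, Prototype in week 1, Deploy in week 3, Triage in week 1, Build in week 1

Checking: Triage(week 1) != Package(week 2); Refactor(week 2) != Launch(week 1); Deploy(week 3) != Refactor(week 2); Refactor(week 2) != Handover(week 4); Package(week 2) != Build(week 1); Deploy(week 3) != Launch(week 1); Triage = Build = week 1; Handover=week 4 in [week 4,week 6]; Deploy=week 3 in [week 3,week 6]; Refactor=week 2 in [week 2,week 3].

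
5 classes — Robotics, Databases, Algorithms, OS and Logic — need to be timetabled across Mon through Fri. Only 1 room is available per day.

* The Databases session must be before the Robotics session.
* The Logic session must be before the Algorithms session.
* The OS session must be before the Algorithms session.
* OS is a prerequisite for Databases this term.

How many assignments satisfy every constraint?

9

Splitting on Robotics: it can be Wed (1), Thu (3), Fri (5). Listing each branch's schedules as (Databases, Algorithms, OS, Logic):
Robotics=Wed: (Tue,Fri,Mon,Thu) — 1.
Robotics=Thu: (Tue,Fri,Mon,Wed) (Wed,Fri,Mon,Tue) (Wed,Fri,Tue,Mon) — 3.
Robotics=Fri: (Tue,Thu,Mon,Wed) (Wed,Thu,Mon,Tue) (Wed,Thu,Tue,Mon) (Thu,Wed,Mon,Tue) (Thu,Wed,Tue,Mon) — 5.
Summing: 1 + 3 + 5 = 9.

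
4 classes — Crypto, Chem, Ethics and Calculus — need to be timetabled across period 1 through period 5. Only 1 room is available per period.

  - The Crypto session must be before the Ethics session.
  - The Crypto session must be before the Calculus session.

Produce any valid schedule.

Calculus=period 3; Chem=period 4; Crypto=period 1; Ethics=period 2

Checking: Crypto(period 1) before Ethics(period 2); Crypto(period 1) before Calculus(period 3); max 1 per period (cap 1).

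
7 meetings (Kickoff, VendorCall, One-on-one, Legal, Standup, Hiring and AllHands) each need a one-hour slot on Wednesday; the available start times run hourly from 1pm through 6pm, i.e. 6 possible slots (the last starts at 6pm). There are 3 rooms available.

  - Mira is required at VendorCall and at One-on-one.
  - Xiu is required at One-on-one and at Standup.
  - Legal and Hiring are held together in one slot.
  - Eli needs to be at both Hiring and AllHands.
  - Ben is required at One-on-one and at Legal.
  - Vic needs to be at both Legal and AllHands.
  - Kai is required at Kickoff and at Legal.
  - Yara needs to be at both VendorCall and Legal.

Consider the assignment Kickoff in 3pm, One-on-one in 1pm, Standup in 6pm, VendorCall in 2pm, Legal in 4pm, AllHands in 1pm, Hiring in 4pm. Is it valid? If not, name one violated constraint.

Yes

Legal and Hiring are held together in one slot — holds.
Ben is required at One-on-one and at Legal — holds.
Mira is required at VendorCall and at One-on-one — holds.
Yara needs to be at both VendorCall and Legal — holds.
There are 3 rooms available — holds.
Kai is required at Kickoff and at Legal — holds.
Vic needs to be at both Legal and AllHands — holds.
Eli needs to be at both Hiring and AllHands — holds.
Xiu is required at One-on-one and at Standup — holds.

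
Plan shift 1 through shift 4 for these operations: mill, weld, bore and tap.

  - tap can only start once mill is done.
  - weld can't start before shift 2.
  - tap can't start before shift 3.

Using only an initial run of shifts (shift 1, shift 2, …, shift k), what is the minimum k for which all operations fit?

3

The precedence chain requires at least 2 distinct shifts.
tap can't be placed before shift 3, so the schedule must run through at least shift 3.
3 works (last occupied shift: shift 3): for example weld=shift 2; tap=shift 3; mill=shift 1; bore=shift 1.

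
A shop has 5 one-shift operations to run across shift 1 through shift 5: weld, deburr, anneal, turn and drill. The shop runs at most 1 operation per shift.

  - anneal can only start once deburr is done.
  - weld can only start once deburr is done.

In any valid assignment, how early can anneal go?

shift 2

Precedence pushes anneal to at least shift 2.
anneal at shift 2 is achievable: anneal in shift 2; weld in shift 3; deburr in shift 1; drill in shift 5; turn in shift 4.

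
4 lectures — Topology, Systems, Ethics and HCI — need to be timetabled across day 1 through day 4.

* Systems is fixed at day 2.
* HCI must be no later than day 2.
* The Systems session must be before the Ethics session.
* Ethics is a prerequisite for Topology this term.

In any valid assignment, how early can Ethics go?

Precedence pushes Ethics to at least day 3; downstream work caps Ethics at day 3.
Ethics at day 3 is achievable: HCI -> day 1, Systems -> day 2, Topology -> day 4, Ethics -> day 3.

day 3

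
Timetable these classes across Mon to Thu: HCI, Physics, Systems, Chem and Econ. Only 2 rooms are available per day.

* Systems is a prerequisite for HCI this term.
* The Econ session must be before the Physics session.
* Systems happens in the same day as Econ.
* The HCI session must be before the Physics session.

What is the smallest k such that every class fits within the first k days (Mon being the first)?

3

The precedence chain requires at least 3 distinct days.
With at most 2 per day and 5 classes, at least 3 days are needed.
3 works (last occupied day: Wed): for example Econ in Mon, HCI in Tue, Physics in Wed, Chem in Tue, Systems in Mon.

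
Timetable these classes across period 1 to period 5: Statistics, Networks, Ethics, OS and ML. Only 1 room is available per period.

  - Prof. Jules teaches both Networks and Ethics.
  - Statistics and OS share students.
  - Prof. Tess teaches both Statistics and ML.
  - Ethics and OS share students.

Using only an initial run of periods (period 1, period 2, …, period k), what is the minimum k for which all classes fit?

With at most 1 per period and 5 classes, at least 5 periods are needed.
5 works (last occupied period: period 5): for example Ethics in period 3, Networks in period 2, Statistics in period 1, OS in period 4, ML in period 5.

5 periods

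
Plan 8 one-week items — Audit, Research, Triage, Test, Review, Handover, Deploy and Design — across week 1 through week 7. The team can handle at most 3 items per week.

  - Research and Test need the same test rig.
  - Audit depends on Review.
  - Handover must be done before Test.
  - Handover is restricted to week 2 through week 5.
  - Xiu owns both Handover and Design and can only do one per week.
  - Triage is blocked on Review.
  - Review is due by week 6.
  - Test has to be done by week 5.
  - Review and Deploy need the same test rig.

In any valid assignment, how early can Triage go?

week 2

Precedence pushes Triage to at least week 2.
Triage at week 2 is achievable: Design=week 1, Handover=week 2, Review=week 1, Deploy=week 3, Triage=week 2, Audit=week 2, Test=week 3, Research=week 1.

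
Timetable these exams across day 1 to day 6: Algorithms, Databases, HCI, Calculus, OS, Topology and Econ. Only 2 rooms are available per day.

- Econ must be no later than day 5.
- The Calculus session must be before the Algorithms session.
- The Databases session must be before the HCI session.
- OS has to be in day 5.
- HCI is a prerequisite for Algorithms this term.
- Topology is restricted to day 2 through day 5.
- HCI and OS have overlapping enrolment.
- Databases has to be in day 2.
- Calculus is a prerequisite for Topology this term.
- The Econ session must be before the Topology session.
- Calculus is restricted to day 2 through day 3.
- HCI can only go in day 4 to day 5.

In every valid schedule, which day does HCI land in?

day 4

HCI's window is day 4–day 5.
OS is fixed at day 5, and HCI can't share a day with OS.
So HCI must be day 4.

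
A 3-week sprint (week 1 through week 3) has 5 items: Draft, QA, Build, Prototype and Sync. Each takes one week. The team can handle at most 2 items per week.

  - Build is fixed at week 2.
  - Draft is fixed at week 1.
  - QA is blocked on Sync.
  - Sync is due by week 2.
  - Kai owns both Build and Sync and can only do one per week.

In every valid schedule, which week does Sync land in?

week 1

Sync's window is week 1–week 2.
Build is fixed at week 2, and Sync can't share a week with Build.
So Sync must be week 1.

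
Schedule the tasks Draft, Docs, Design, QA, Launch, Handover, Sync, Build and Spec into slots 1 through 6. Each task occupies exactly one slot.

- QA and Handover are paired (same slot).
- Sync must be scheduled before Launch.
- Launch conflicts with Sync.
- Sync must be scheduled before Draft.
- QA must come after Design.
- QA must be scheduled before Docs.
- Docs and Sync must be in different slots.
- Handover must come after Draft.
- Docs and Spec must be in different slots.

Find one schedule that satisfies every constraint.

QA -> 3, Docs -> 4, Draft -> 2, Build -> 1, Design -> 1, Handover -> 3, Launch -> 2, Spec -> 1, Sync -> 1

Checking: Draft(2) before Handover(3); Sync(1) before Draft(2); QA(3) before Docs(4); Design(1) before QA(3); Sync(1) before Launch(2); Launch(2) != Sync(1); Docs(4) != Sync(1); Docs(4) != Spec(1); QA = Handover = 3.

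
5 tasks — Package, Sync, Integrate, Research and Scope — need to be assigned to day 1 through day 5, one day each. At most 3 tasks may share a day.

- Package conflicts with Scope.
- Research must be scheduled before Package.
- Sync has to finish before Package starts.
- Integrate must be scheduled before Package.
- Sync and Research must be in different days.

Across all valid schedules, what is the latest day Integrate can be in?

Downstream work caps Integrate at day 4.
Integrate at day 4 is achievable: Research -> day 2; Scope -> day 1; Integrate -> day 4; Package -> day 5; Sync -> day 1.

day 4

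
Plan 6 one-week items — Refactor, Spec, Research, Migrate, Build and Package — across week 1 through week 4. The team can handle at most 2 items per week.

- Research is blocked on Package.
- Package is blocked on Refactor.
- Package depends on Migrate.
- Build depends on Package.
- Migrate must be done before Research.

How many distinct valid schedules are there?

20

Splitting on Refactor: it can be week 1 (15), week 2 (5). Listing each branch's schedules as (Spec, Research, Migrate, Build, Package) by week number:
Refactor=week 1: (1,4,2,4,3) (2,3,1,3,2) (2,3,1,4,2) (2,4,1,3,2) (2,4,1,4,2) (2,4,1,4,3) (2,4,2,4,3) (3,3,1,4,2) (3,4,1,3,2) (3,4,1,4,2) (3,4,1,4,3) (3,4,2,4,3) (4,3,1,3,2) (4,3,1,4,2) (4,4,1,3,2) — 15.
Refactor=week 2: (1,4,1,4,3) (1,4,2,4,3) (2,4,1,4,3) (3,4,1,4,3) (3,4,2,4,3) — 5.
Summing: 15 + 5 = 20.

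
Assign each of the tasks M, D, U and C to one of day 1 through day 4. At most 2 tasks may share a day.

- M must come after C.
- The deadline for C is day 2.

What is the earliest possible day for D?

D at day 1 is achievable: M=day 2, U=day 2, C=day 1, D=day 1.

day 1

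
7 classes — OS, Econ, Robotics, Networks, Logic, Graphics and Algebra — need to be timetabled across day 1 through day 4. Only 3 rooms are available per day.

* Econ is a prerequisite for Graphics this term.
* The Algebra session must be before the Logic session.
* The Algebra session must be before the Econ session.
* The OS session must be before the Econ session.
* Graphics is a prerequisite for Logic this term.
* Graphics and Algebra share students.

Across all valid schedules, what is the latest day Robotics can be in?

day 4

Robotics at day 4 is achievable: Robotics=day 4, OS=day 1, Algebra=day 1, Graphics=day 3, Econ=day 2, Networks=day 1, Logic=day 4.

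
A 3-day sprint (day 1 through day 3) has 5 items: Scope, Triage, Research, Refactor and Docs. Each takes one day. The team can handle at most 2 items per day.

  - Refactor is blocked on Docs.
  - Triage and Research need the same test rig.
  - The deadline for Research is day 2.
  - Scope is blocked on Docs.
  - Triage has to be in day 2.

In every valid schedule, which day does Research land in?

day 1

Research's window is day 1–day 2.
Triage is fixed at day 2, and Research can't share a day with Triage.
So Research must be day 1.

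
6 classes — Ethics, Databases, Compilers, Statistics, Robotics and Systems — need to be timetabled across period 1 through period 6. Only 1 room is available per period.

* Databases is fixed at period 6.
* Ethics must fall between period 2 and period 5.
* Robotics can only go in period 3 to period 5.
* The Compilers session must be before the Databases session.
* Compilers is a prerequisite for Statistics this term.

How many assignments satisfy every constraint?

27

Splitting on Ethics: it can be period 2 (9), period 3 (6), period 4 (6), period 5 (6). Listing each branch's schedules as (Databases, Compilers, Statistics, Robotics, Systems) by period number:
Ethics=period 2: (6,1,3,4,5) (6,1,3,5,4) (6,1,4,3,5) (6,1,4,5,3) (6,1,5,3,4) (6,1,5,4,3) (6,3,4,5,1) (6,3,5,4,1) (6,4,5,3,1) — 9.
Ethics=period 3: (6,1,2,4,5) (6,1,2,5,4) (6,1,4,5,2) (6,1,5,4,2) (6,2,4,5,1) (6,2,5,4,1) — 6.
Ethics=period 4: (6,1,2,3,5) (6,1,2,5,3) (6,1,3,5,2) (6,1,5,3,2) (6,2,3,5,1) (6,2,5,3,1) — 6.
Ethics=period 5: (6,1,2,3,4) (6,1,2,4,3) (6,1,3,4,2) (6,1,4,3,2) (6,2,3,4,1) (6,2,4,3,1) — 6.
Summing: 9 + 6 + 6 + 6 = 27.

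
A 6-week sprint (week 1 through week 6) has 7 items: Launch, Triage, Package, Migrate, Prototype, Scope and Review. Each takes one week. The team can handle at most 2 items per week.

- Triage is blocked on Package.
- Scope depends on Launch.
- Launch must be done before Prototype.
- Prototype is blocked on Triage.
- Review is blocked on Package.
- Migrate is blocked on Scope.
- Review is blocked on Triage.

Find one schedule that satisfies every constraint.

Scope=week 2, Review=week 3, Prototype=week 3, Migrate=week 4, Launch=week 1, Triage=week 2, Package=week 1

Checking: Package(week 1) before Review(week 3); Package(week 1) before Triage(week 2); Triage(week 2) before Review(week 3); Launch(week 1) before Scope(week 2); Triage(week 2) before Prototype(week 3); Scope(week 2) before Migrate(week 4); Launch(week 1) before Prototype(week 3); max 2 per week (cap 2).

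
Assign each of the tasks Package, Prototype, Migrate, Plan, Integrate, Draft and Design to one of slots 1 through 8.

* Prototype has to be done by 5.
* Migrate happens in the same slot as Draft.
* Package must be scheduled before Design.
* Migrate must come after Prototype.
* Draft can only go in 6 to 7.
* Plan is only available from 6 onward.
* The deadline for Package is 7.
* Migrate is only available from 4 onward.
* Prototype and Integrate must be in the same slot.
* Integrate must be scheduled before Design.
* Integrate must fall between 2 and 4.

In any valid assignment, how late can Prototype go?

Prototype must be in the same slot as Integrate, which can't be before 2, so Prototype is at least 2; Prototype's own window allows nothing later than 5; Prototype must be in the same slot as Integrate, which can't be after 4, so Prototype is at most 4.
Prototype at 4 is achievable: Plan -> 6; Prototype -> 4; Design -> 5; Migrate -> 6; Integrate -> 4; Draft -> 6; Package -> 1.

4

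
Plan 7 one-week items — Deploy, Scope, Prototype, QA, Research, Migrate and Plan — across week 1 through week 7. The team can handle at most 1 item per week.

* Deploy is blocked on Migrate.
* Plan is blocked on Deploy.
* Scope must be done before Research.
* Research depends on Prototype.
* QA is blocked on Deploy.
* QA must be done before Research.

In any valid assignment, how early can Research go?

Precedence pushes Research to at least week 4.
Research at week 6 is achievable: Plan=week 7, Research=week 6, Migrate=week 1, Deploy=week 2, Prototype=week 5, QA=week 3, Scope=week 4.
Nothing earlier works — the capacity limit rule out every week before week 6.

week 6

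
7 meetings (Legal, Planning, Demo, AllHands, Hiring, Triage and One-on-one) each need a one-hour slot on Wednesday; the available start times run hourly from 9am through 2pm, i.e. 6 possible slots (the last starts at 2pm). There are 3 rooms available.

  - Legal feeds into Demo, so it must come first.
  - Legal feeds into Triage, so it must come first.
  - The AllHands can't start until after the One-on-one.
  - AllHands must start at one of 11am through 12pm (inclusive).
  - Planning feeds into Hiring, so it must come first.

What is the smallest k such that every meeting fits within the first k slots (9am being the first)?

3

The precedence chain requires at least 2 distinct slots.
With at most 3 per slot and 7 meetings, at least 3 slots are needed.
AllHands can't be placed before 11am — that is slot 3 counting from 9am — so the schedule must run through at least 3 slots.
3 works (last occupied slot: 11am): for example Hiring -> 10am; One-on-one -> 9am; Planning -> 9am; Triage -> 10am; AllHands -> 11am; Demo -> 10am; Legal -> 9am.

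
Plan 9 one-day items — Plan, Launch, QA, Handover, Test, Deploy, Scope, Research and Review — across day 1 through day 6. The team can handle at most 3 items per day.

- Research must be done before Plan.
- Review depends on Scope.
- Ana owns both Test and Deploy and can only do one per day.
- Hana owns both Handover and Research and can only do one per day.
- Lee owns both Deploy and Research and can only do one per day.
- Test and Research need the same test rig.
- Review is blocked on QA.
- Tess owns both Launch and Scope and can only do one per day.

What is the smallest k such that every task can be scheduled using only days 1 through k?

The precedence chain requires at least 2 distinct days.
With at most 3 per day and 9 tasks, at least 3 days are needed.
3 works (last occupied day: day 3): for example Handover -> day 3, QA -> day 1, Scope -> day 1, Review -> day 2, Plan -> day 2, Deploy -> day 3, Test -> day 2, Launch -> day 3, Research -> day 1.

3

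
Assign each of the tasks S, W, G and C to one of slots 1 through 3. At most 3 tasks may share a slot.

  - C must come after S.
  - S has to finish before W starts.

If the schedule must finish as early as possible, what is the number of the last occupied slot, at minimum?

The precedence chain requires at least 2 distinct slots.
With at most 3 per slot and 4 tasks, at least 2 slots are needed.
2 works (last occupied slot: 2): for example C in 2; G in 1; S in 1; W in 2.

2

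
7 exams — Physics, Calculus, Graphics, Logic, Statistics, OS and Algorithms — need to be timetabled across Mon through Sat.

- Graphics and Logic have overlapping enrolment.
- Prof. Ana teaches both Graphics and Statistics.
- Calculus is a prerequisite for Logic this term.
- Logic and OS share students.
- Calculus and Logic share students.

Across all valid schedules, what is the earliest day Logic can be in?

Tue

Precedence pushes Logic to at least Tue.
Logic at Tue is achievable: Logic -> Tue; Physics -> Mon; Statistics -> Tue; Calculus -> Mon; Graphics -> Mon; OS -> Mon; Algorithms -> Mon.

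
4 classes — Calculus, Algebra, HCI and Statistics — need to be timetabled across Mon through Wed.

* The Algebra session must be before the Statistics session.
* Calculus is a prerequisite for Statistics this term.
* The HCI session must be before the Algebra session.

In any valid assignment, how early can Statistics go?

Precedence pushes Statistics to at least Wed.
Statistics at Wed is achievable: HCI in Mon, Algebra in Tue, Calculus in Mon, Statistics in Wed.

Wed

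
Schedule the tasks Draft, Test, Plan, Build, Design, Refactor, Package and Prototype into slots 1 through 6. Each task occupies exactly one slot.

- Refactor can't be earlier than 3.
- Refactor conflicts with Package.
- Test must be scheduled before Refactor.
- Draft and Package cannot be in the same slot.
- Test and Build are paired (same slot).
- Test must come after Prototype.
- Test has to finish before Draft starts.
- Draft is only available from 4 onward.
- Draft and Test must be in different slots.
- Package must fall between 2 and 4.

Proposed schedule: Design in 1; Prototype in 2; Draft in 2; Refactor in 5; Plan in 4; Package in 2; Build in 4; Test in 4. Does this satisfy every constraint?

Refactor can't be earlier than 3 — holds.
Test has to finish before Draft starts — violated.
Test and Build are paired (same slot) — holds.
Package must fall between 2 and 4 — holds.
Test must be scheduled before Refactor — holds.
Draft and Test must be in different slots — holds.
Test must come after Prototype — holds.
Refactor conflicts with Package — holds.
Draft and Package cannot be in the same slot — violated.
Draft is only available from 4 onward — violated.

No. Draft is only available from 4 onward is not satisfied.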